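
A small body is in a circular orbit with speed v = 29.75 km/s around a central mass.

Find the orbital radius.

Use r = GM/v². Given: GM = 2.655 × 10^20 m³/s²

Convert to SI: v = 29.75 km/s = 29750 m/s.
For a circular orbit, v² = GM / r, so r = GM / v².
r = 2.655e+20 / (29750)² m ≈ 3e+11 m = 300 Gm.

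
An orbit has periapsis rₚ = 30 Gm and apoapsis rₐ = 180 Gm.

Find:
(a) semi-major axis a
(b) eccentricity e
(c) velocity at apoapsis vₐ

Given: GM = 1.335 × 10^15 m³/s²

Convert to SI: rₚ = 30 Gm = 3e+10 m; rₐ = 180 Gm = 1.8e+11 m.
(a) a = (rₚ + rₐ)/2 = (3e+10 + 1.8e+11)/2 ≈ 1.05e+11 m
(b) e = (rₐ − rₚ)/(rₐ + rₚ) = (1.8e+11 − 3e+10)/(1.8e+11 + 3e+10) ≈ 0.7143
(c) With a = (rₚ + rₐ)/2 = 1.05e+11 m, vₐ = √(GM (2/rₐ − 1/a)) = √(1.335e+15 · (2/1.8e+11 − 1/1.05e+11)) m/s ≈ 46.03 m/s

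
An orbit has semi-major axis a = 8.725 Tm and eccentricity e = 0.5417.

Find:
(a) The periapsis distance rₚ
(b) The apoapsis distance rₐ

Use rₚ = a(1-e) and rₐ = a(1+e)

Convert to SI: a = 8.725 Tm = 8.725e+12 m.
(a) rₚ = a(1 − e) = 8.725e+12 · (1 − 0.5417) = 8.725e+12 · 0.4583 ≈ 3.999e+12 m = 3.999 Tm.
(b) rₐ = a(1 + e) = 8.725e+12 · (1 + 0.5417) = 8.725e+12 · 1.5417 ≈ 1.345e+13 m = 13.45 Tm.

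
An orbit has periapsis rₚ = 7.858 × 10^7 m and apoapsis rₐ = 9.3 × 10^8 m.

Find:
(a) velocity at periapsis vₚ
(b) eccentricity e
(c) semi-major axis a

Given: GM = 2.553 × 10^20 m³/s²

(a) With a = (rₚ + rₐ)/2 = 5.0429e+08 m, vₚ = √(GM (2/rₚ − 1/a)) = √(2.553e+20 · (2/7.858e+07 − 1/5.0429e+08)) m/s ≈ 2.448e+06 m/s
(b) e = (rₐ − rₚ)/(rₐ + rₚ) = (9.3e+08 − 7.858e+07)/(9.3e+08 + 7.858e+07) ≈ 0.8442
(c) a = (rₚ + rₐ)/2 = (7.858e+07 + 9.3e+08)/2 ≈ 5.043e+08 m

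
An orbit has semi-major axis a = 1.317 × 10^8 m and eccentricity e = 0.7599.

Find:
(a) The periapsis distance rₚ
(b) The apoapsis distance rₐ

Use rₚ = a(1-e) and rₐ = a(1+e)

(a) rₚ = a(1 − e) = 1.317e+08 · (1 − 0.7599) = 1.317e+08 · 0.2401 ≈ 3.162e+07 m = 3.162 × 10^7 m.
(b) rₐ = a(1 + e) = 1.317e+08 · (1 + 0.7599) = 1.317e+08 · 1.7599 ≈ 2.318e+08 m = 2.318 × 10^8 m.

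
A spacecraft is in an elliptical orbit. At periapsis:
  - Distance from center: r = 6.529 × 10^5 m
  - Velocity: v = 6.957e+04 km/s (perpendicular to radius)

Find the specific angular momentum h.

Convert to SI: v = 6.957e+04 km/s = 6.957e+07 m/s.
With v perpendicular to r, h = r · v.
h = 652900 · 6.957e+07 m²/s ≈ 4.542e+13 m²/s.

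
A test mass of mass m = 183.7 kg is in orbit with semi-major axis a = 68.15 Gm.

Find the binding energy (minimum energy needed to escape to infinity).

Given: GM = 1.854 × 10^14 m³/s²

Convert to SI: a = 68.15 Gm = 6.815e+10 m.
Total orbital energy is E = −GMm/(2a); binding energy is E_bind = −E = GMm/(2a).
E_bind = 1.854e+14 · 183.7 / (2 · 6.815e+10) J ≈ 2.499e+05 J = 249.9 kJ.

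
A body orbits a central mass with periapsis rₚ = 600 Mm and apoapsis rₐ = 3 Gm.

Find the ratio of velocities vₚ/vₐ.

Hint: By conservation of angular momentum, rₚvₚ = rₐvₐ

Convert to SI: rₚ = 600 Mm = 6e+08 m; rₐ = 3 Gm = 3e+09 m.
Conservation of angular momentum gives rₚvₚ = rₐvₐ, so vₚ/vₐ = rₐ/rₚ.
vₚ/vₐ = 3e+09 / 6e+08 ≈ 5.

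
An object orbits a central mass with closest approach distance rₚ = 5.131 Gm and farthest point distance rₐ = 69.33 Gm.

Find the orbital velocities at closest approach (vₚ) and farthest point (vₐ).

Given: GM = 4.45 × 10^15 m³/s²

Convert to SI: rₚ = 5.131 Gm = 5.131e+09 m; rₐ = 69.33 Gm = 6.933e+10 m.
Use the vis-viva equation v² = GM(2/r − 1/a) with a = (rₚ + rₐ)/2 = (5.131e+09 + 6.933e+10)/2 = 3.72305e+10 m.
vₚ = √(GM · (2/rₚ − 1/a)) = √(4.45e+15 · (2/5.131e+09 − 1/3.72305e+10)) m/s ≈ 1271 m/s = 1.271 km/s.
vₐ = √(GM · (2/rₐ − 1/a)) = √(4.45e+15 · (2/6.933e+10 − 1/3.72305e+10)) m/s ≈ 94.05 m/s = 94.05 m/s.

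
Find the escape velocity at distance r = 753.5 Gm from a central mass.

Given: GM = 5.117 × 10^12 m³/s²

Convert to SI: r = 753.5 Gm = 7.535e+11 m.
Escape velocity comes from setting total energy to zero: ½v² − GM/r = 0 ⇒ v_esc = √(2GM / r).
v_esc = √(2 · 5.117e+12 / 7.535e+11) m/s ≈ 3.685 m/s = 3.685 m/s.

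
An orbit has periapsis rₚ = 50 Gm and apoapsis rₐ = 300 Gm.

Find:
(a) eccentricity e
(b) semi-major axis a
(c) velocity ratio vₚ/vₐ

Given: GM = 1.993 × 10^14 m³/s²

Convert to SI: rₚ = 50 Gm = 5e+10 m; rₐ = 300 Gm = 3e+11 m.
(a) e = (rₐ − rₚ)/(rₐ + rₚ) = (3e+11 − 5e+10)/(3e+11 + 5e+10) ≈ 0.7143
(b) a = (rₚ + rₐ)/2 = (5e+10 + 3e+11)/2 ≈ 1.75e+11 m
(c) Conservation of angular momentum (rₚvₚ = rₐvₐ) gives vₚ/vₐ = rₐ/rₚ = 3e+11/5e+10 ≈ 6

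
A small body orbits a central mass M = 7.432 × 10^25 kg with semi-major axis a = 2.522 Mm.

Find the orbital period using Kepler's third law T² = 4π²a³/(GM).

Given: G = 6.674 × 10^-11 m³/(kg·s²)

Convert to SI: a = 2.522 Mm = 2.522e+06 m.
GM = G · M = 6.674e-11 · 7.432e+25 = 4.96012e+15 m³/s².
Kepler's third law: T = 2π √(a³ / GM).
Substituting a = 2.522e+06 m and GM = 4.96012e+15 m³/s²:
T = 2π √((2.522e+06)³ / 4.96012e+15) s
T ≈ 357.3 s = 5.955 minutes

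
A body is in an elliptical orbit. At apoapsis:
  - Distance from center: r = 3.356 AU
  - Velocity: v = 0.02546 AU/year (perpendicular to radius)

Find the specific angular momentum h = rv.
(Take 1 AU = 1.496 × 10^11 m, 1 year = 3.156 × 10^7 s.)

Convert to SI: r = 3.356 AU = 5.02058e+11 m; v = 0.02546 AU/year = 120.685 m/s.
With v perpendicular to r, h = r · v.
h = 5.02058e+11 · 120.685 m²/s ≈ 6.059e+13 m²/s.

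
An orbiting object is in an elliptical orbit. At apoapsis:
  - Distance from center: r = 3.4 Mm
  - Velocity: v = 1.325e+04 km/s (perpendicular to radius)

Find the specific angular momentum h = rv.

Convert to SI: r = 3.4 Mm = 3.4e+06 m; v = 1.325e+04 km/s = 1.325e+07 m/s.
With v perpendicular to r, h = r · v.
h = 3.4e+06 · 1.325e+07 m²/s ≈ 4.505e+13 m²/s.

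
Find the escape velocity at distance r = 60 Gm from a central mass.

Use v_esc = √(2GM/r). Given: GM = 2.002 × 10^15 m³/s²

Convert to SI: r = 60 Gm = 6e+10 m.
Escape velocity comes from setting total energy to zero: ½v² − GM/r = 0 ⇒ v_esc = √(2GM / r).
v_esc = √(2 · 2.002e+15 / 6e+10) m/s ≈ 258.3 m/s = 258.3 m/s.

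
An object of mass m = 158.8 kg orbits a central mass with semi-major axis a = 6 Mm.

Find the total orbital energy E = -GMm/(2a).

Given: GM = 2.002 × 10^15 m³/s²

Convert to SI: a = 6 Mm = 6e+06 m.
E = −GMm / (2a).
E = −2.002e+15 · 158.8 / (2 · 6e+06) J ≈ -2.649e+10 J = -26.49 GJ.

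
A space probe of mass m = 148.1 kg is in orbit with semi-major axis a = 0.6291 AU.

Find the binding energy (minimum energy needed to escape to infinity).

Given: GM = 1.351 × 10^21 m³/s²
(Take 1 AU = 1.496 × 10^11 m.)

Convert to SI: a = 0.6291 AU = 9.41134e+10 m.
Total orbital energy is E = −GMm/(2a); binding energy is E_bind = −E = GMm/(2a).
E_bind = 1.351e+21 · 148.1 / (2 · 9.41134e+10) J ≈ 1.063e+12 J = 1.063 TJ.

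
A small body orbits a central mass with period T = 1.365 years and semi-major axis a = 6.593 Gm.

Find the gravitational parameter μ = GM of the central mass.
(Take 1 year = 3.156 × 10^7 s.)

Convert to SI: T = 1.365 years = 4.30794e+07 s; a = 6.593 Gm = 6.593e+09 m.
GM = 4π² · a³ / T².
GM = 4π² · (6.593e+09)³ / (4.30794e+07)² m³/s² ≈ 6.096e+15 m³/s² = 6.096 × 10^15 m³/s².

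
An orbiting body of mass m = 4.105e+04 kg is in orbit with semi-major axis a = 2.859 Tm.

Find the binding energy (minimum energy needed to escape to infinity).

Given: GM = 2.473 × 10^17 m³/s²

Convert to SI: a = 2.859 Tm = 2.859e+12 m.
Total orbital energy is E = −GMm/(2a); binding energy is E_bind = −E = GMm/(2a).
E_bind = 2.473e+17 · 4.105e+04 / (2 · 2.859e+12) J ≈ 1.775e+09 J = 1.775 GJ.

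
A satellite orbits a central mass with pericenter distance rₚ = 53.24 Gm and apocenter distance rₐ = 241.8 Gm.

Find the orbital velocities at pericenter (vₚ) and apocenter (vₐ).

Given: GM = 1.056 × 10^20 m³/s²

Convert to SI: rₚ = 53.24 Gm = 5.324e+10 m; rₐ = 241.8 Gm = 2.418e+11 m.
Use the vis-viva equation v² = GM(2/r − 1/a) with a = (rₚ + rₐ)/2 = (5.324e+10 + 2.418e+11)/2 = 1.4752e+11 m.
vₚ = √(GM · (2/rₚ − 1/a)) = √(1.056e+20 · (2/5.324e+10 − 1/1.4752e+11)) m/s ≈ 5.702e+04 m/s = 57.02 km/s.
vₐ = √(GM · (2/rₐ − 1/a)) = √(1.056e+20 · (2/2.418e+11 − 1/1.4752e+11)) m/s ≈ 1.255e+04 m/s = 12.55 km/s.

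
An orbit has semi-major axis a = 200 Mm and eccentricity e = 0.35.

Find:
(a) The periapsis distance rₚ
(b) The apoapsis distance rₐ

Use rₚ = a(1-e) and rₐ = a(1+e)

Convert to SI: a = 200 Mm = 2e+08 m.
(a) rₚ = a(1 − e) = 2e+08 · (1 − 0.35) = 2e+08 · 0.65 ≈ 1.3e+08 m = 130 Mm.
(b) rₐ = a(1 + e) = 2e+08 · (1 + 0.35) = 2e+08 · 1.35 ≈ 2.7e+08 m = 270 Mm.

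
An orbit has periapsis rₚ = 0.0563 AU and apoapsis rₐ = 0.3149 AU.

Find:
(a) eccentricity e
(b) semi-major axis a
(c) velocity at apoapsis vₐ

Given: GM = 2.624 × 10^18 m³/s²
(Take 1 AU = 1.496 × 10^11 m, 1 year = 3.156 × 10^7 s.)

Convert to SI: rₚ = 0.0563 AU = 8.42248e+09 m; rₐ = 0.3149 AU = 4.7109e+10 m.
(a) e = (rₐ − rₚ)/(rₐ + rₚ) = (4.7109e+10 − 8.42248e+09)/(4.7109e+10 + 8.42248e+09) ≈ 0.6967
(b) a = (rₚ + rₐ)/2 = (8.42248e+09 + 4.7109e+10)/2 ≈ 2.777e+10 m
(c) With a = (rₚ + rₐ)/2 = 2.77658e+10 m, vₐ = √(GM (2/rₐ − 1/a)) = √(2.624e+18 · (2/4.7109e+10 − 1/2.77658e+10)) m/s ≈ 4111 m/s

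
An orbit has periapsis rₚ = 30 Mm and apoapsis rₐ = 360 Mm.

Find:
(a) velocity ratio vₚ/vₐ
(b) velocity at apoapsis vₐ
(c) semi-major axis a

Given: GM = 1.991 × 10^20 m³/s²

Convert to SI: rₚ = 30 Mm = 3e+07 m; rₐ = 360 Mm = 3.6e+08 m.
(a) Conservation of angular momentum (rₚvₚ = rₐvₐ) gives vₚ/vₐ = rₐ/rₚ = 3.6e+08/3e+07 ≈ 12
(b) With a = (rₚ + rₐ)/2 = 1.95e+08 m, vₐ = √(GM (2/rₐ − 1/a)) = √(1.991e+20 · (2/3.6e+08 − 1/1.95e+08)) m/s ≈ 2.917e+05 m/s
(c) a = (rₚ + rₐ)/2 = (3e+07 + 3.6e+08)/2 ≈ 1.95e+08 m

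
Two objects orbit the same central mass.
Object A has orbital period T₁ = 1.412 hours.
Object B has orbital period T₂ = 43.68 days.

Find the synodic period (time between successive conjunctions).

Convert to SI: T₁ = 1.412 hours = 5083.2 s; T₂ = 43.68 days = 3.77395e+06 s.
T_syn = |T₁ · T₂ / (T₁ − T₂)|.
T_syn = |5083.2 · 3.77395e+06 / (5083.2 − 3.77395e+06)| s ≈ 5090 s = 1.414 hours.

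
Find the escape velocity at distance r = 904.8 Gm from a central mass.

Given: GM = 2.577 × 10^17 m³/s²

Convert to SI: r = 904.8 Gm = 9.048e+11 m.
Escape velocity comes from setting total energy to zero: ½v² − GM/r = 0 ⇒ v_esc = √(2GM / r).
v_esc = √(2 · 2.577e+17 / 9.048e+11) m/s ≈ 754.7 m/s = 754.7 m/s.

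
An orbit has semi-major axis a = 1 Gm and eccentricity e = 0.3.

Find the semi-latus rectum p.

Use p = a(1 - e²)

Convert to SI: a = 1 Gm = 1e+09 m.
p = a (1 − e²).
p = 1e+09 · (1 − (0.3)²) = 1e+09 · 0.91 ≈ 9.1e+08 m = 910 Mm.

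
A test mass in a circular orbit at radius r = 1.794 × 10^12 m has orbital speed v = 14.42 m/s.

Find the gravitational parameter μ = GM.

For a circular orbit v² = GM/r, so GM = v² · r.
GM = (14.42)² · 1.794e+12 m³/s² ≈ 3.73e+14 m³/s² = 3.73 × 10^14 m³/s².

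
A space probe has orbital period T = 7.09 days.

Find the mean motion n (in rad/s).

Convert to SI: T = 7.09 days = 612576 s.
n = 2π / T.
n = 2π / 612576 s ≈ 1.026e-05 rad/s.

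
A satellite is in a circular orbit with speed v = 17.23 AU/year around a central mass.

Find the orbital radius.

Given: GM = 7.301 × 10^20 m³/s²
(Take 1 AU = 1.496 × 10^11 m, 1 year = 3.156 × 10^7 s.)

Convert to SI: v = 17.23 AU/year = 81673.3 m/s.
For a circular orbit, v² = GM / r, so r = GM / v².
r = 7.301e+20 / (81673.3)² m ≈ 1.095e+11 m = 0.7316 AU.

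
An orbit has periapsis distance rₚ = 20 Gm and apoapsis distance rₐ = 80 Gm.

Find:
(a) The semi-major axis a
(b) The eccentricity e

Convert to SI: rₚ = 20 Gm = 2e+10 m; rₐ = 80 Gm = 8e+10 m.
(a) a = (rₚ + rₐ) / 2 = (2e+10 + 8e+10) / 2 ≈ 5e+10 m = 50 Gm.
(b) e = (rₐ − rₚ) / (rₐ + rₚ) = (8e+10 − 2e+10) / (8e+10 + 2e+10) ≈ 0.6.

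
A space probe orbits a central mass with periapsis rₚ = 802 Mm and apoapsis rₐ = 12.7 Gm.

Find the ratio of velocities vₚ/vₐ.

Convert to SI: rₚ = 802 Mm = 8.02e+08 m; rₐ = 12.7 Gm = 1.27e+10 m.
Conservation of angular momentum gives rₚvₚ = rₐvₐ, so vₚ/vₐ = rₐ/rₚ.
vₚ/vₐ = 1.27e+10 / 8.02e+08 ≈ 15.84.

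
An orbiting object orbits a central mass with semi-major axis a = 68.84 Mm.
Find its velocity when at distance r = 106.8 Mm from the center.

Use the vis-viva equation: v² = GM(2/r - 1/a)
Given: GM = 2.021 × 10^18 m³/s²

Convert to SI: a = 68.84 Mm = 6.884e+07 m; r = 106.8 Mm = 1.068e+08 m.
Vis-viva: v = √(GM · (2/r − 1/a)).
2/r − 1/a = 2/1.068e+08 − 1/6.884e+07 = 4.20015e-09 m⁻¹.
v = √(2.021e+18 · 4.20015e-09) m/s ≈ 9.213e+04 m/s = 92.13 km/s.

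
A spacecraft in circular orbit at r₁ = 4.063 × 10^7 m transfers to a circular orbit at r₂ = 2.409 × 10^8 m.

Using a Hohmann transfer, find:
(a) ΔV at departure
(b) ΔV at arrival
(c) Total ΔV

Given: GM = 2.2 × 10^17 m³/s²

Transfer semi-major axis: a_t = (r₁ + r₂)/2 = (4.063e+07 + 2.409e+08)/2 = 1.40765e+08 m.
Circular speeds: v₁ = √(GM/r₁) = 73584.8 m/s, v₂ = √(GM/r₂) = 30219.9 m/s.
Transfer speeds (vis-viva v² = GM(2/r − 1/a_t)): v₁ᵗ = 96262.9 m/s, v₂ᵗ = 16235.6 m/s.
(a) ΔV₁ = |v₁ᵗ − v₁| ≈ 2.268e+04 m/s = 22.68 km/s.
(b) ΔV₂ = |v₂ − v₂ᵗ| ≈ 1.398e+04 m/s = 13.98 km/s.
(c) ΔV_total = ΔV₁ + ΔV₂ ≈ 3.666e+04 m/s = 36.66 km/s.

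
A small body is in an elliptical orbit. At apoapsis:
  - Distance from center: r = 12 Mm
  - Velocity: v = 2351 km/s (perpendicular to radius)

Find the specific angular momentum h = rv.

Convert to SI: r = 12 Mm = 1.2e+07 m; v = 2351 km/s = 2.351e+06 m/s.
With v perpendicular to r, h = r · v.
h = 1.2e+07 · 2.351e+06 m²/s ≈ 2.821e+13 m²/s.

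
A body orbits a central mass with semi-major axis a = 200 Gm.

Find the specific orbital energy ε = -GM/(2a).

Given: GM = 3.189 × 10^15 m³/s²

Convert to SI: a = 200 Gm = 2e+11 m.
ε = −GM / (2a).
ε = −3.189e+15 / (2 · 2e+11) J/kg ≈ -7972 J/kg = -7.973 kJ/kg.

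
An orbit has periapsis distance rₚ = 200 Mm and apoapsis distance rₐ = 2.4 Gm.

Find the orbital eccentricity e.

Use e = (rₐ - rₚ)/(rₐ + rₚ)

Convert to SI: rₚ = 200 Mm = 2e+08 m; rₐ = 2.4 Gm = 2.4e+09 m.
e = (rₐ − rₚ) / (rₐ + rₚ).
e = (2.4e+09 − 2e+08) / (2.4e+09 + 2e+08) = 2.2e+09 / 2.6e+09 ≈ 0.8462.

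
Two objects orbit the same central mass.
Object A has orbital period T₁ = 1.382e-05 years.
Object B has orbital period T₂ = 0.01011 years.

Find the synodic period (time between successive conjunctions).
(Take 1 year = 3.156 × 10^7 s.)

Convert to SI: T₁ = 1.382e-05 years = 436.159 s; T₂ = 0.01011 years = 319072 s.
T_syn = |T₁ · T₂ / (T₁ − T₂)|.
T_syn = |436.159 · 319072 / (436.159 − 319072)| s ≈ 436.8 s = 1.384e-05 years.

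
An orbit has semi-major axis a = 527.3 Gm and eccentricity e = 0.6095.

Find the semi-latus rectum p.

Convert to SI: a = 527.3 Gm = 5.273e+11 m.
p = a (1 − e²).
p = 5.273e+11 · (1 − (0.6095)²) = 5.273e+11 · 0.62851 ≈ 3.314e+11 m = 331.4 Gm.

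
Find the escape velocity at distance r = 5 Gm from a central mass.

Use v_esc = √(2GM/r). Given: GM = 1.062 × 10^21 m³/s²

Convert to SI: r = 5 Gm = 5e+09 m.
Escape velocity comes from setting total energy to zero: ½v² − GM/r = 0 ⇒ v_esc = √(2GM / r).
v_esc = √(2 · 1.062e+21 / 5e+09) m/s ≈ 6.518e+05 m/s = 651.8 km/s.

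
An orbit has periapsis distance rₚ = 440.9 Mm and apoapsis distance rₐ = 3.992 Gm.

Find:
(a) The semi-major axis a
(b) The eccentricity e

Convert to SI: rₚ = 440.9 Mm = 4.409e+08 m; rₐ = 3.992 Gm = 3.992e+09 m.
(a) a = (rₚ + rₐ) / 2 = (4.409e+08 + 3.992e+09) / 2 ≈ 2.216e+09 m = 2.216 Gm.
(b) e = (rₐ − rₚ) / (rₐ + rₚ) = (3.992e+09 − 4.409e+08) / (3.992e+09 + 4.409e+08) ≈ 0.8011.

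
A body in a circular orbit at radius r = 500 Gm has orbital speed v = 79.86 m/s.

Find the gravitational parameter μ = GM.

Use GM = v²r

Convert to SI: r = 500 Gm = 5e+11 m.
For a circular orbit v² = GM/r, so GM = v² · r.
GM = (79.86)² · 5e+11 m³/s² ≈ 3.189e+15 m³/s² = 3.189 × 10^15 m³/s².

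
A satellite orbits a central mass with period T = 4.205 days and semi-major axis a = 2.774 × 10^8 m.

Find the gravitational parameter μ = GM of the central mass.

Convert to SI: T = 4.205 days = 363312 s.
GM = 4π² · a³ / T².
GM = 4π² · (2.774e+08)³ / (363312)² m³/s² ≈ 6.384e+15 m³/s² = 6.384 × 10^15 m³/s².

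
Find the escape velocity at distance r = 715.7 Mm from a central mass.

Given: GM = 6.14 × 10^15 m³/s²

Convert to SI: r = 715.7 Mm = 7.157e+08 m.
Escape velocity comes from setting total energy to zero: ½v² − GM/r = 0 ⇒ v_esc = √(2GM / r).
v_esc = √(2 · 6.14e+15 / 7.157e+08) m/s ≈ 4142 m/s = 4.142 km/s.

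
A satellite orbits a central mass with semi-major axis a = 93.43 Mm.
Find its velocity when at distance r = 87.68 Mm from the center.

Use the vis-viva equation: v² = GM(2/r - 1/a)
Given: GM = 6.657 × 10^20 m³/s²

Convert to SI: a = 93.43 Mm = 9.343e+07 m; r = 87.68 Mm = 8.768e+07 m.
Vis-viva: v = √(GM · (2/r − 1/a)).
2/r − 1/a = 2/8.768e+07 − 1/9.343e+07 = 1.2107e-08 m⁻¹.
v = √(6.657e+20 · 1.2107e-08) m/s ≈ 2.839e+06 m/s = 2839 km/s.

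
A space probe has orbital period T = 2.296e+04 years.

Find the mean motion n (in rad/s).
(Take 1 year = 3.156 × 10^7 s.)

Convert to SI: T = 2.296e+04 years = 7.24618e+11 s.
n = 2π / T.
n = 2π / 7.24618e+11 s ≈ 8.671e-12 rad/s.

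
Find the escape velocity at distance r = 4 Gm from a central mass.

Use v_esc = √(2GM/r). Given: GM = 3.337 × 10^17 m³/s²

Convert to SI: r = 4 Gm = 4e+09 m.
Escape velocity comes from setting total energy to zero: ½v² − GM/r = 0 ⇒ v_esc = √(2GM / r).
v_esc = √(2 · 3.337e+17 / 4e+09) m/s ≈ 1.292e+04 m/s = 12.92 km/s.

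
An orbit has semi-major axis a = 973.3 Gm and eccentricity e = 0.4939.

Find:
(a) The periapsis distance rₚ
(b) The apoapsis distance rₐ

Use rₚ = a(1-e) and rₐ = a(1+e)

Convert to SI: a = 973.3 Gm = 9.733e+11 m.
(a) rₚ = a(1 − e) = 9.733e+11 · (1 − 0.4939) = 9.733e+11 · 0.5061 ≈ 4.926e+11 m = 492.6 Gm.
(b) rₐ = a(1 + e) = 9.733e+11 · (1 + 0.4939) = 9.733e+11 · 1.4939 ≈ 1.454e+12 m = 1.454 Tm.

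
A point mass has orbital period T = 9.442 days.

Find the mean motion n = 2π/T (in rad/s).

Convert to SI: T = 9.442 days = 815789 s.
n = 2π / T.
n = 2π / 815789 s ≈ 7.702e-06 rad/s.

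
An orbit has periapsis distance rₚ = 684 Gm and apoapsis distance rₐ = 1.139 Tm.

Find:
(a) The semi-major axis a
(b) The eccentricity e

Convert to SI: rₚ = 684 Gm = 6.84e+11 m; rₐ = 1.139 Tm = 1.139e+12 m.
(a) a = (rₚ + rₐ) / 2 = (6.84e+11 + 1.139e+12) / 2 ≈ 9.115e+11 m = 911.5 Gm.
(b) e = (rₐ − rₚ) / (rₐ + rₚ) = (1.139e+12 − 6.84e+11) / (1.139e+12 + 6.84e+11) ≈ 0.2496.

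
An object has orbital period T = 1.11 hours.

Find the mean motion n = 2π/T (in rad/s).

Convert to SI: T = 1.11 hours = 3996 s.
n = 2π / T.
n = 2π / 3996 s ≈ 0.001572 rad/s.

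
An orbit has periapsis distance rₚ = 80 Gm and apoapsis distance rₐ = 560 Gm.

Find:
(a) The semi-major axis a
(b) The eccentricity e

Convert to SI: rₚ = 80 Gm = 8e+10 m; rₐ = 560 Gm = 5.6e+11 m.
(a) a = (rₚ + rₐ) / 2 = (8e+10 + 5.6e+11) / 2 ≈ 3.2e+11 m = 320 Gm.
(b) e = (rₐ − rₚ) / (rₐ + rₚ) = (5.6e+11 − 8e+10) / (5.6e+11 + 8e+10) ≈ 0.75.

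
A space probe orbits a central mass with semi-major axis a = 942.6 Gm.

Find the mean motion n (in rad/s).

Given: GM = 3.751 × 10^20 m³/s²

Convert to SI: a = 942.6 Gm = 9.426e+11 m.
n = √(GM / a³).
n = √(3.751e+20 / (9.426e+11)³) rad/s ≈ 2.116e-08 rad/s.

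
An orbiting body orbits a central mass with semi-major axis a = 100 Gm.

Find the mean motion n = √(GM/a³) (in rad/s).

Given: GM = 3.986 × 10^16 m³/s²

Convert to SI: a = 100 Gm = 1e+11 m.
n = √(GM / a³).
n = √(3.986e+16 / (1e+11)³) rad/s ≈ 6.313e-09 rad/s.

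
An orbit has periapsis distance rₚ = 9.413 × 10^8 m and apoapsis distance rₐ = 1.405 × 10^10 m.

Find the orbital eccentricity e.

e = (rₐ − rₚ) / (rₐ + rₚ).
e = (1.405e+10 − 9.413e+08) / (1.405e+10 + 9.413e+08) = 1.31087e+10 / 1.49913e+10 ≈ 0.8744.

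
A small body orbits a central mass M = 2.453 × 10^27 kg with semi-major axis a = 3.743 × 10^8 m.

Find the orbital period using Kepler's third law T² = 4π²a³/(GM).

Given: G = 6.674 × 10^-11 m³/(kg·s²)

GM = G · M = 6.674e-11 · 2.453e+27 = 1.63713e+17 m³/s².
Kepler's third law: T = 2π √(a³ / GM).
Substituting a = 3.743e+08 m and GM = 1.63713e+17 m³/s²:
T = 2π √((3.743e+08)³ / 1.63713e+17) s
T ≈ 1.125e+05 s = 1.302 days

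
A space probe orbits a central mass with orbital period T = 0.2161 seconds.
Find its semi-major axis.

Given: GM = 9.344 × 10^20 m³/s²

Invert Kepler's third law: a = (GM · T² / (4π²))^(1/3).
Substituting T = 0.2161 s and GM = 9.344e+20 m³/s²:
a = (9.344e+20 · (0.2161)² / (4π²))^(1/3) m
a ≈ 1.034e+06 m = 1.034 × 10^6 m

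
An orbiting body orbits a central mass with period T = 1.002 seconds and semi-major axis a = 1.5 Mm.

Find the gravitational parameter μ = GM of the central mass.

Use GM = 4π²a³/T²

Convert to SI: a = 1.5 Mm = 1.5e+06 m.
GM = 4π² · a³ / T².
GM = 4π² · (1.5e+06)³ / (1.002)² m³/s² ≈ 1.327e+20 m³/s² = 1.327 × 10^20 m³/s².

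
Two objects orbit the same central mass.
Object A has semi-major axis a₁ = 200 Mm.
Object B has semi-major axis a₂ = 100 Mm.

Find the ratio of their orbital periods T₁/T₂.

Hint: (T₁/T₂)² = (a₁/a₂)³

Convert to SI: a₁ = 200 Mm = 2e+08 m; a₂ = 100 Mm = 1e+08 m.
From Kepler's third law, (T₁/T₂)² = (a₁/a₂)³, so T₁/T₂ = (a₁/a₂)^(3/2).
a₁/a₂ = 2e+08 / 1e+08 = 2.
T₁/T₂ = (2)^(3/2) ≈ 2.828.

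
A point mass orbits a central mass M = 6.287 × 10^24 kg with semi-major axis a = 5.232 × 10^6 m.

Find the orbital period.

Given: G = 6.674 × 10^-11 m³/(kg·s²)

GM = G · M = 6.674e-11 · 6.287e+24 = 4.19594e+14 m³/s².
Kepler's third law: T = 2π √(a³ / GM).
Substituting a = 5.232e+06 m and GM = 4.19594e+14 m³/s²:
T = 2π √((5.232e+06)³ / 4.19594e+14) s
T ≈ 3671 s = 1.02 hours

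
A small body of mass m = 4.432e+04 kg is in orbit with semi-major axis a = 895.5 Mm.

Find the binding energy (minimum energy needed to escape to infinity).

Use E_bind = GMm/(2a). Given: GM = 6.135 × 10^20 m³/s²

Convert to SI: a = 895.5 Mm = 8.955e+08 m.
Total orbital energy is E = −GMm/(2a); binding energy is E_bind = −E = GMm/(2a).
E_bind = 6.135e+20 · 4.432e+04 / (2 · 8.955e+08) J ≈ 1.518e+16 J = 15.18 PJ.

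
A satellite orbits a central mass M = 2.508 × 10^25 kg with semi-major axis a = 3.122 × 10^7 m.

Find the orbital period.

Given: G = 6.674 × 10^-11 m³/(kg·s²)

GM = G · M = 6.674e-11 · 2.508e+25 = 1.67384e+15 m³/s².
Kepler's third law: T = 2π √(a³ / GM).
Substituting a = 3.122e+07 m and GM = 1.67384e+15 m³/s²:
T = 2π √((3.122e+07)³ / 1.67384e+15) s
T ≈ 2.679e+04 s = 7.442 hours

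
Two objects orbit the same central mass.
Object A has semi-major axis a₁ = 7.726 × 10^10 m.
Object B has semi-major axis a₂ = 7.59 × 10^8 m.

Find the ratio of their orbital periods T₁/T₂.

From Kepler's third law, (T₁/T₂)² = (a₁/a₂)³, so T₁/T₂ = (a₁/a₂)^(3/2).
a₁/a₂ = 7.726e+10 / 7.59e+08 = 101.792.
T₁/T₂ = (101.792)^(3/2) ≈ 1027.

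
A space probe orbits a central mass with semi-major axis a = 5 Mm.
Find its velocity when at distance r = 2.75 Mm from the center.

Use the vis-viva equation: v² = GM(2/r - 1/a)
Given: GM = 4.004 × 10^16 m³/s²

Convert to SI: a = 5 Mm = 5e+06 m; r = 2.75 Mm = 2.75e+06 m.
Vis-viva: v = √(GM · (2/r − 1/a)).
2/r − 1/a = 2/2.75e+06 − 1/5e+06 = 5.27273e-07 m⁻¹.
v = √(4.004e+16 · 5.27273e-07) m/s ≈ 1.453e+05 m/s = 145.3 km/s.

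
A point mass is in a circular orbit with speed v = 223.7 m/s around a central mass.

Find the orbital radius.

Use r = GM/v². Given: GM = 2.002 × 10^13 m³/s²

For a circular orbit, v² = GM / r, so r = GM / v².
r = 2.002e+13 / (223.7)² m ≈ 4.001e+08 m = 400.1 Mm.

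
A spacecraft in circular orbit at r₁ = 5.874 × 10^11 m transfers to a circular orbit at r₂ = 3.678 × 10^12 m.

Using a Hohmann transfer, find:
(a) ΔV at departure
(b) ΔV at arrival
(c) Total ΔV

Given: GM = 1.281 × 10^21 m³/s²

Transfer semi-major axis: a_t = (r₁ + r₂)/2 = (5.874e+11 + 3.678e+12)/2 = 2.1327e+12 m.
Circular speeds: v₁ = √(GM/r₁) = 46699 m/s, v₂ = √(GM/r₂) = 18662.5 m/s.
Transfer speeds (vis-viva v² = GM(2/r − 1/a_t)): v₁ᵗ = 61326.6 m/s, v₂ᵗ = 9794.24 m/s.
(a) ΔV₁ = |v₁ᵗ − v₁| ≈ 1.463e+04 m/s = 14.63 km/s.
(b) ΔV₂ = |v₂ − v₂ᵗ| ≈ 8868 m/s = 8.868 km/s.
(c) ΔV_total = ΔV₁ + ΔV₂ ≈ 2.35e+04 m/s = 23.5 km/s.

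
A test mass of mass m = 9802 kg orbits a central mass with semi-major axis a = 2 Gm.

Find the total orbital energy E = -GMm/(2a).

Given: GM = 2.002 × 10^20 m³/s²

Convert to SI: a = 2 Gm = 2e+09 m.
E = −GMm / (2a).
E = −2.002e+20 · 9802 / (2 · 2e+09) J ≈ -4.906e+14 J = -490.6 TJ.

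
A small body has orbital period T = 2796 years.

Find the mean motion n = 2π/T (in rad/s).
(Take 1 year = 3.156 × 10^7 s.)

Convert to SI: T = 2796 years = 8.82418e+10 s.
n = 2π / T.
n = 2π / 8.82418e+10 s ≈ 7.12e-11 rad/s.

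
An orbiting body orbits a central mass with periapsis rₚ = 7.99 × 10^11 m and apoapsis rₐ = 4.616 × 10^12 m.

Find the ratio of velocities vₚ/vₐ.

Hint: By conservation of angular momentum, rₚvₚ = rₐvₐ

Conservation of angular momentum gives rₚvₚ = rₐvₐ, so vₚ/vₐ = rₐ/rₚ.
vₚ/vₐ = 4.616e+12 / 7.99e+11 ≈ 5.777.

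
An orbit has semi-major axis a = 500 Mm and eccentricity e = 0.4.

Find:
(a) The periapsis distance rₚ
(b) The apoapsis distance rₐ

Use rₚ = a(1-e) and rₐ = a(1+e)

Convert to SI: a = 500 Mm = 5e+08 m.
(a) rₚ = a(1 − e) = 5e+08 · (1 − 0.4) = 5e+08 · 0.6 ≈ 3e+08 m = 300 Mm.
(b) rₐ = a(1 + e) = 5e+08 · (1 + 0.4) = 5e+08 · 1.4 ≈ 7e+08 m = 700 Mm.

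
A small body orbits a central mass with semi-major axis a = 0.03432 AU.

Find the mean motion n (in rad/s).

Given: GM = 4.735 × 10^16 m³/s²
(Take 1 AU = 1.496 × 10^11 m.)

Convert to SI: a = 0.03432 AU = 5.13427e+09 m.
n = √(GM / a³).
n = √(4.735e+16 / (5.13427e+09)³) rad/s ≈ 5.915e-07 rad/s.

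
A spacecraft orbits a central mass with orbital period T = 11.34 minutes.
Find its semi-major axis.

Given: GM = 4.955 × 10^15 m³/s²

Convert to SI: T = 11.34 minutes = 680.4 s.
Invert Kepler's third law: a = (GM · T² / (4π²))^(1/3).
Substituting T = 680.4 s and GM = 4.955e+15 m³/s²:
a = (4.955e+15 · (680.4)² / (4π²))^(1/3) m
a ≈ 3.873e+06 m = 3.873 Mm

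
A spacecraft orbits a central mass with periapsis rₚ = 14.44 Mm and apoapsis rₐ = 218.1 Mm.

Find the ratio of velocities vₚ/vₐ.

Convert to SI: rₚ = 14.44 Mm = 1.444e+07 m; rₐ = 218.1 Mm = 2.181e+08 m.
Conservation of angular momentum gives rₚvₚ = rₐvₐ, so vₚ/vₐ = rₐ/rₚ.
vₚ/vₐ = 2.181e+08 / 1.444e+07 ≈ 15.1.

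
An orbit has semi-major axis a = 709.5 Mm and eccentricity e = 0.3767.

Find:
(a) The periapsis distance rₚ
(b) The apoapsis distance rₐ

Convert to SI: a = 709.5 Mm = 7.095e+08 m.
(a) rₚ = a(1 − e) = 7.095e+08 · (1 − 0.3767) = 7.095e+08 · 0.6233 ≈ 4.422e+08 m = 442.2 Mm.
(b) rₐ = a(1 + e) = 7.095e+08 · (1 + 0.3767) = 7.095e+08 · 1.3767 ≈ 9.768e+08 m = 976.8 Mm.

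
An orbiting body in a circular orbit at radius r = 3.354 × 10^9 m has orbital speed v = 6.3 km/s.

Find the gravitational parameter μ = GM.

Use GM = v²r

Convert to SI: v = 6.3 km/s = 6300 m/s.
For a circular orbit v² = GM/r, so GM = v² · r.
GM = (6300)² · 3.354e+09 m³/s² ≈ 1.331e+17 m³/s² = 1.331 × 10^17 m³/s².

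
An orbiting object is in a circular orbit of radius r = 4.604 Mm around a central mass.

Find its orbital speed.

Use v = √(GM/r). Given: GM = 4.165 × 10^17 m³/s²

Convert to SI: r = 4.604 Mm = 4.604e+06 m.
For a circular orbit, gravity supplies the centripetal force, so v = √(GM / r).
v = √(4.165e+17 / 4.604e+06) m/s ≈ 3.008e+05 m/s = 300.8 km/s.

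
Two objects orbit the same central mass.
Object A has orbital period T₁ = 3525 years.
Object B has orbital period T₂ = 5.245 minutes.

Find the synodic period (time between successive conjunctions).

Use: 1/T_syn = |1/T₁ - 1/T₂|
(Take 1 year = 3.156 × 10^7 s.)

Convert to SI: T₁ = 3525 years = 1.11249e+11 s; T₂ = 5.245 minutes = 314.7 s.
T_syn = |T₁ · T₂ / (T₁ − T₂)|.
T_syn = |1.11249e+11 · 314.7 / (1.11249e+11 − 314.7)| s ≈ 314.7 s = 5.245 minutes.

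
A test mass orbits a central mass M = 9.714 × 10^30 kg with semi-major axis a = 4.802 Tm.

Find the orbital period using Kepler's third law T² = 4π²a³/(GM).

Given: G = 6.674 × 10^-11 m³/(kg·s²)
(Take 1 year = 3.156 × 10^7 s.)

Convert to SI: a = 4.802 Tm = 4.802e+12 m.
GM = G · M = 6.674e-11 · 9.714e+30 = 6.48312e+20 m³/s².
Kepler's third law: T = 2π √(a³ / GM).
Substituting a = 4.802e+12 m and GM = 6.48312e+20 m³/s²:
T = 2π √((4.802e+12)³ / 6.48312e+20) s
T ≈ 2.597e+09 s = 82.28 years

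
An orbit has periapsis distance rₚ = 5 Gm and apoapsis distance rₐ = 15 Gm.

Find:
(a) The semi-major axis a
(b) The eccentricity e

Convert to SI: rₚ = 5 Gm = 5e+09 m; rₐ = 15 Gm = 1.5e+10 m.
(a) a = (rₚ + rₐ) / 2 = (5e+09 + 1.5e+10) / 2 ≈ 1e+10 m = 10 Gm.
(b) e = (rₐ − rₚ) / (rₐ + rₚ) = (1.5e+10 − 5e+09) / (1.5e+10 + 5e+09) ≈ 0.5.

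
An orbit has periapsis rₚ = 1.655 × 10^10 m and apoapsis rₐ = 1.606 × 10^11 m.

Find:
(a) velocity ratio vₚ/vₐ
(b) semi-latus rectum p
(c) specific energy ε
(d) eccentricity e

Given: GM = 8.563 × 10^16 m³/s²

(a) Conservation of angular momentum (rₚvₚ = rₐvₐ) gives vₚ/vₐ = rₐ/rₚ = 1.606e+11/1.655e+10 ≈ 9.704
(b) From a = (rₚ + rₐ)/2 = 8.8575e+10 m and e = (rₐ − rₚ)/(rₐ + rₚ) = 0.813153, p = a(1 − e²) = 8.8575e+10 · (1 − (0.813153)²) ≈ 3.001e+10 m
(c) With a = (rₚ + rₐ)/2 = 8.8575e+10 m, ε = −GM/(2a) = −8.563e+16/(2 · 8.8575e+10) J/kg ≈ -4.834e+05 J/kg
(d) e = (rₐ − rₚ)/(rₐ + rₚ) = (1.606e+11 − 1.655e+10)/(1.606e+11 + 1.655e+10) ≈ 0.8132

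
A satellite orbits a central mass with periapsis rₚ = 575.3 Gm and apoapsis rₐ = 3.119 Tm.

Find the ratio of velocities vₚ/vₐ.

Convert to SI: rₚ = 575.3 Gm = 5.753e+11 m; rₐ = 3.119 Tm = 3.119e+12 m.
Conservation of angular momentum gives rₚvₚ = rₐvₐ, so vₚ/vₐ = rₐ/rₚ.
vₚ/vₐ = 3.119e+12 / 5.753e+11 ≈ 5.422.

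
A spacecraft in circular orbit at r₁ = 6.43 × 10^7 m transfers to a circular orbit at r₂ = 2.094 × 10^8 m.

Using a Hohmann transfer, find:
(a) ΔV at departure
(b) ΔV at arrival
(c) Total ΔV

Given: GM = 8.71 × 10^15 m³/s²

Transfer semi-major axis: a_t = (r₁ + r₂)/2 = (6.43e+07 + 2.094e+08)/2 = 1.3685e+08 m.
Circular speeds: v₁ = √(GM/r₁) = 11638.7 m/s, v₂ = √(GM/r₂) = 6449.42 m/s.
Transfer speeds (vis-viva v² = GM(2/r − 1/a_t)): v₁ᵗ = 14396.9 m/s, v₂ᵗ = 4420.83 m/s.
(a) ΔV₁ = |v₁ᵗ − v₁| ≈ 2758 m/s = 2.758 km/s.
(b) ΔV₂ = |v₂ − v₂ᵗ| ≈ 2029 m/s = 2.029 km/s.
(c) ΔV_total = ΔV₁ + ΔV₂ ≈ 4787 m/s = 4.787 km/s.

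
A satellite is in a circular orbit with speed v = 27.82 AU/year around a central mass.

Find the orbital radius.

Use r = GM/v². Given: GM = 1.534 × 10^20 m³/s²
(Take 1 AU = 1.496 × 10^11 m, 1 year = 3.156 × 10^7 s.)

Convert to SI: v = 27.82 AU/year = 131872 m/s.
For a circular orbit, v² = GM / r, so r = GM / v².
r = 1.534e+20 / (131872)² m ≈ 8.821e+09 m = 0.05896 AU.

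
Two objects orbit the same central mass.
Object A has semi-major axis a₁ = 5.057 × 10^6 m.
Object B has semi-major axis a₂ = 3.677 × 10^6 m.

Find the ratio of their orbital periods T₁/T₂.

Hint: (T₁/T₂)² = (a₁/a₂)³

From Kepler's third law, (T₁/T₂)² = (a₁/a₂)³, so T₁/T₂ = (a₁/a₂)^(3/2).
a₁/a₂ = 5.057e+06 / 3.677e+06 = 1.37531.
T₁/T₂ = (1.37531)^(3/2) ≈ 1.613.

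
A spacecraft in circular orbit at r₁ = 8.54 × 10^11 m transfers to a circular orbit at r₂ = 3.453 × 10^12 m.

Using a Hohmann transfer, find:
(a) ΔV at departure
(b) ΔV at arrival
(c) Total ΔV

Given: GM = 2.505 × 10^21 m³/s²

Transfer semi-major axis: a_t = (r₁ + r₂)/2 = (8.54e+11 + 3.453e+12)/2 = 2.1535e+12 m.
Circular speeds: v₁ = √(GM/r₁) = 54159.5 m/s, v₂ = √(GM/r₂) = 26934.3 m/s.
Transfer speeds (vis-viva v² = GM(2/r − 1/a_t)): v₁ᵗ = 68580.5 m/s, v₂ᵗ = 16961.4 m/s.
(a) ΔV₁ = |v₁ᵗ − v₁| ≈ 1.442e+04 m/s = 14.42 km/s.
(b) ΔV₂ = |v₂ − v₂ᵗ| ≈ 9973 m/s = 9.973 km/s.
(c) ΔV_total = ΔV₁ + ΔV₂ ≈ 2.439e+04 m/s = 24.39 km/s.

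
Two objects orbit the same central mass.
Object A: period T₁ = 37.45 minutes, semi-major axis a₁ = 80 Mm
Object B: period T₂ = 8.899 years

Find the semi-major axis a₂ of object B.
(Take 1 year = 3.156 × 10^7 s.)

Convert to SI: T₁ = 37.45 minutes = 2247 s; a₁ = 80 Mm = 8e+07 m; T₂ = 8.899 years = 2.80852e+08 s.
Kepler's third law: (T₁/T₂)² = (a₁/a₂)³ ⇒ a₂ = a₁ · (T₂/T₁)^(2/3).
T₂/T₁ = 2.80852e+08 / 2247 = 124990.
a₂ = 8e+07 · (124990)^(2/3) m ≈ 2e+11 m = 200 Gm.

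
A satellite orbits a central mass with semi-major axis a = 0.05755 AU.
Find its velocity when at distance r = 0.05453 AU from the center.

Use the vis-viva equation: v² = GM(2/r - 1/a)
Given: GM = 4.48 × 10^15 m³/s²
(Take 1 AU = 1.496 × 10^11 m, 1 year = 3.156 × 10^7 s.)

Convert to SI: a = 0.05755 AU = 8.60948e+09 m; r = 0.05453 AU = 8.15769e+09 m.
Vis-viva: v = √(GM · (2/r − 1/a)).
2/r − 1/a = 2/8.15769e+09 − 1/8.60948e+09 = 1.29016e-10 m⁻¹.
v = √(4.48e+15 · 1.29016e-10) m/s ≈ 760.3 m/s = 0.1604 AU/year.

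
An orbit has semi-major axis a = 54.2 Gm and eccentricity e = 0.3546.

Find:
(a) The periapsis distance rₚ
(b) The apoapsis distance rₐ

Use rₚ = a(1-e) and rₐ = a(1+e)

Convert to SI: a = 54.2 Gm = 5.42e+10 m.
(a) rₚ = a(1 − e) = 5.42e+10 · (1 − 0.3546) = 5.42e+10 · 0.6454 ≈ 3.498e+10 m = 34.98 Gm.
(b) rₐ = a(1 + e) = 5.42e+10 · (1 + 0.3546) = 5.42e+10 · 1.3546 ≈ 7.342e+10 m = 73.42 Gm.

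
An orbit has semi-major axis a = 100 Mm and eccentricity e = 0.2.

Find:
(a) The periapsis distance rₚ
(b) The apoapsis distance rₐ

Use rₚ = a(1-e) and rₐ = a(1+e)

Convert to SI: a = 100 Mm = 1e+08 m.
(a) rₚ = a(1 − e) = 1e+08 · (1 − 0.2) = 1e+08 · 0.8 ≈ 8e+07 m = 80 Mm.
(b) rₐ = a(1 + e) = 1e+08 · (1 + 0.2) = 1e+08 · 1.2 ≈ 1.2e+08 m = 120 Mm.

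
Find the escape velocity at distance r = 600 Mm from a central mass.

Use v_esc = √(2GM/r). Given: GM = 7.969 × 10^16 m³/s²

Convert to SI: r = 600 Mm = 6e+08 m.
Escape velocity comes from setting total energy to zero: ½v² − GM/r = 0 ⇒ v_esc = √(2GM / r).
v_esc = √(2 · 7.969e+16 / 6e+08) m/s ≈ 1.63e+04 m/s = 16.3 km/s.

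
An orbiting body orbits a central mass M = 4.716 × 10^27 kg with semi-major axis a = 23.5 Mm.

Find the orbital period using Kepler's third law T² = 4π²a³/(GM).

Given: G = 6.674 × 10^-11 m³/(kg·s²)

Convert to SI: a = 23.5 Mm = 2.35e+07 m.
GM = G · M = 6.674e-11 · 4.716e+27 = 3.14746e+17 m³/s².
Kepler's third law: T = 2π √(a³ / GM).
Substituting a = 2.35e+07 m and GM = 3.14746e+17 m³/s²:
T = 2π √((2.35e+07)³ / 3.14746e+17) s
T ≈ 1276 s = 21.26 minutes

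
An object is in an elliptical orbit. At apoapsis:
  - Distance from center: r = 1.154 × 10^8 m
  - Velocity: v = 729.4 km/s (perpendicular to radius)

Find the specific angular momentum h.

Convert to SI: v = 729.4 km/s = 729400 m/s.
With v perpendicular to r, h = r · v.
h = 1.154e+08 · 729400 m²/s ≈ 8.417e+13 m²/s.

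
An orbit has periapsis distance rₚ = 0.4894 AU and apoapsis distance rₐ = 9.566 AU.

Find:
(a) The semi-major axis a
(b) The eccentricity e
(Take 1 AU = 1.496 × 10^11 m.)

Convert to SI: rₚ = 0.4894 AU = 7.32142e+10 m; rₐ = 9.566 AU = 1.43107e+12 m.
(a) a = (rₚ + rₐ) / 2 = (7.32142e+10 + 1.43107e+12) / 2 ≈ 7.521e+11 m = 5.028 AU.
(b) e = (rₐ − rₚ) / (rₐ + rₚ) = (1.43107e+12 − 7.32142e+10) / (1.43107e+12 + 7.32142e+10) ≈ 0.9027.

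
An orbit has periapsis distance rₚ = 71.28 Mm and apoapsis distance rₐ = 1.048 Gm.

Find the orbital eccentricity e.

Convert to SI: rₚ = 71.28 Mm = 7.128e+07 m; rₐ = 1.048 Gm = 1.048e+09 m.
e = (rₐ − rₚ) / (rₐ + rₚ).
e = (1.048e+09 − 7.128e+07) / (1.048e+09 + 7.128e+07) = 9.7672e+08 / 1.11928e+09 ≈ 0.8726.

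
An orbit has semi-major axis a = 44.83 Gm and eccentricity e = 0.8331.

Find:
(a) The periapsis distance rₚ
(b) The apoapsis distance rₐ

Convert to SI: a = 44.83 Gm = 4.483e+10 m.
(a) rₚ = a(1 − e) = 4.483e+10 · (1 − 0.8331) = 4.483e+10 · 0.1669 ≈ 7.482e+09 m = 7.482 Gm.
(b) rₐ = a(1 + e) = 4.483e+10 · (1 + 0.8331) = 4.483e+10 · 1.8331 ≈ 8.218e+10 m = 82.18 Gm.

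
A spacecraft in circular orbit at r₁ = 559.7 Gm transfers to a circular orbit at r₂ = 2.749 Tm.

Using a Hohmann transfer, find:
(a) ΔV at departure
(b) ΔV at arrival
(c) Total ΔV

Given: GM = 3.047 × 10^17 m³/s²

Convert to SI: r₁ = 559.7 Gm = 5.597e+11 m; r₂ = 2.749 Tm = 2.749e+12 m.
Transfer semi-major axis: a_t = (r₁ + r₂)/2 = (5.597e+11 + 2.749e+12)/2 = 1.65435e+12 m.
Circular speeds: v₁ = √(GM/r₁) = 737.834 m/s, v₂ = √(GM/r₂) = 332.927 m/s.
Transfer speeds (vis-viva v² = GM(2/r − 1/a_t)): v₁ᵗ = 951.113 m/s, v₂ᵗ = 193.648 m/s.
(a) ΔV₁ = |v₁ᵗ − v₁| ≈ 213.3 m/s = 213.3 m/s.
(b) ΔV₂ = |v₂ − v₂ᵗ| ≈ 139.3 m/s = 139.3 m/s.
(c) ΔV_total = ΔV₁ + ΔV₂ ≈ 352.6 m/s = 352.6 m/s.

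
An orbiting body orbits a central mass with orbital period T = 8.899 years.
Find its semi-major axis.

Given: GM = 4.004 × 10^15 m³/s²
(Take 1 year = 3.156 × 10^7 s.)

Convert to SI: T = 8.899 years = 2.80852e+08 s.
Invert Kepler's third law: a = (GM · T² / (4π²))^(1/3).
Substituting T = 2.80852e+08 s and GM = 4.004e+15 m³/s²:
a = (4.004e+15 · (2.80852e+08)² / (4π²))^(1/3) m
a ≈ 2e+10 m = 20 Gm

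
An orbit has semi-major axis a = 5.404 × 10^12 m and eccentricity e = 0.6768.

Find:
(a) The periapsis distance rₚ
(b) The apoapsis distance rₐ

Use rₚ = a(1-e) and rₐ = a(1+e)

(a) rₚ = a(1 − e) = 5.404e+12 · (1 − 0.6768) = 5.404e+12 · 0.3232 ≈ 1.747e+12 m = 1.747 × 10^12 m.
(b) rₐ = a(1 + e) = 5.404e+12 · (1 + 0.6768) = 5.404e+12 · 1.6768 ≈ 9.061e+12 m = 9.061 × 10^12 m.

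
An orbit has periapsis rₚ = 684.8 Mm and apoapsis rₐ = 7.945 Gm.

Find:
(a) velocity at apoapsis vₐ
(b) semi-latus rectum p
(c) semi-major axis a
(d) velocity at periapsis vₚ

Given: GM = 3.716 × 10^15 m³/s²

Convert to SI: rₚ = 684.8 Mm = 6.848e+08 m; rₐ = 7.945 Gm = 7.945e+09 m.
(a) With a = (rₚ + rₐ)/2 = 4.3149e+09 m, vₐ = √(GM (2/rₐ − 1/a)) = √(3.716e+15 · (2/7.945e+09 − 1/4.3149e+09)) m/s ≈ 272.5 m/s
(b) From a = (rₚ + rₐ)/2 = 4.3149e+09 m and e = (rₐ − rₚ)/(rₐ + rₚ) = 0.841294, p = a(1 − e²) = 4.3149e+09 · (1 − (0.841294)²) ≈ 1.261e+09 m
(c) a = (rₚ + rₐ)/2 = (6.848e+08 + 7.945e+09)/2 ≈ 4.315e+09 m
(d) With a = (rₚ + rₐ)/2 = 4.3149e+09 m, vₚ = √(GM (2/rₚ − 1/a)) = √(3.716e+15 · (2/6.848e+08 − 1/4.3149e+09)) m/s ≈ 3161 m/s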